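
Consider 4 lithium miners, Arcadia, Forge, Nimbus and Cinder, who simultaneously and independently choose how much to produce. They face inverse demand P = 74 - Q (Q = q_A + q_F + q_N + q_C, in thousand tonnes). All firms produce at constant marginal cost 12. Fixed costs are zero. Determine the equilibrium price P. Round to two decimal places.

A representative firm's profit is π_i = q_i(74 - Q) - 12q_i.
First-order condition (treating rivals' output as given): 62 - 2q_i - Σ_{j≠i} q_j = 0.
By symmetry each firm produces the same amount; substituting Σ_{j≠i} q_j = 3q_i yields q_i = 62/5.
Total output Q = 248/5, so price P = 74 - 248/5 = 122/5.

24.40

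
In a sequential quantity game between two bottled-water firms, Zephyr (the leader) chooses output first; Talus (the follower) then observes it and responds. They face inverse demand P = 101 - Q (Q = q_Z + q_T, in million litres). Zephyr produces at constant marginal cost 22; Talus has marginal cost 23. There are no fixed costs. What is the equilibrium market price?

42

The follower Talus best-responds to any q_Z: π_T = (101 - Q)q_T - 23q_T.
Follower FOC: 78 - q_Z - 2q_T = 0, so q_T(q_Z) = (78 - q_Z)/2.
Zephyr substitutes q_T(q_Z) into its own profit: π_Z = q_Z(101 - q_Z - (78 - q_Z)/2) - 22q_Z = (62 - (1/2)q_Z)q_Z - 22q_Z.
Maximising: ∂π_Z/∂q_Z = 40 - q_Z = 0, giving q_Z = 40.
Then q_T = (78 - 40)/2 = 19.
Total output Q = 59, so price P = 101 - 59 = 42.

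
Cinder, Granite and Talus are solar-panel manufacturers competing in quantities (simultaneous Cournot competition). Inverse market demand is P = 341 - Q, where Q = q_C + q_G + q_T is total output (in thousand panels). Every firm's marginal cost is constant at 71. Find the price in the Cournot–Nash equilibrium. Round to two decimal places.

A representative firm's profit is π_i = q_i(341 - Q) - 71q_i.
Setting ∂π_i/∂q_i = 0 with rivals' quantities fixed: 270 - 2q_i - Σ_{j≠i} q_j = 0.
By symmetry each firm produces the same amount; substituting Σ_{j≠i} q_j = 2q_i yields q_i = 270/4 = 135/2.
Total output Q = 405/2, so price P = 341 - 405/2 = 277/2.

138.50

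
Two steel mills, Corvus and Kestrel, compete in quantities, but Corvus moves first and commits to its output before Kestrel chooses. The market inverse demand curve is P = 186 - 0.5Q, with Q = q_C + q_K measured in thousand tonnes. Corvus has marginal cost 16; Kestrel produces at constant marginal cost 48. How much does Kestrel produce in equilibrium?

Solve by backward induction. Given q_C, the follower Kestrel maximises π_K = (186 - (1/2)q_C - (1/2)q_K)q_K - 48q_K.
∂π_K/∂q_K = 138 - (1/2)q_C - q_K = 0 gives the reaction function q_K = (138 - (1/2)q_C).
Corvus substitutes q_K(q_C) into its own profit: π_C = q_C(186 - (1/2)q_C - (138 - (1/2)q_C)/2) - 16q_C = (117 - (1/4)q_C)q_C - 16q_C.
Maximising: ∂π_C/∂q_C = 101 - (1/2)q_C = 0, giving q_C = 202.
Then q_K = (138 - (1/2)·202) = 37.

37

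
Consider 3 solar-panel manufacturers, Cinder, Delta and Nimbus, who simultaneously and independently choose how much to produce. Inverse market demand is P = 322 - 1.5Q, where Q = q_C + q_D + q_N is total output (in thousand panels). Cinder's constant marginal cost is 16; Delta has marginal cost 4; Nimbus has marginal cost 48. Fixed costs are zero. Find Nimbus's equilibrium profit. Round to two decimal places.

1633.50

Cinder's profit: π_C = (322 - 1.5Q)q_C - (16q_C). Setting ∂π_C/∂q_C = 0: 306 - 3q_C - (3/2)(q_D + q_N) = 0.
Delta's first-order condition: 318 - 3q_D - (3/2)(q_C + q_N) = 0.
Nimbus's first-order condition: 274 - 3q_N - (3/2)(q_C + q_D) = 0.
Adding the 3 conditions: 898 − 3Q − 3Q = 0, i.e. Q = 449/3.
Back-substituting: q_C = (306 − 449/2)/(3/2) = 163/3, q_D = (318 − 449/2)/(3/2) = 187/3, q_N = (274 − 449/2)/(3/2) = 33.
Price P = 322 - (3/2)·(449/3) = 195/2.
Nimbus's profit: (195/2 - 48)·33 = 1633.5000.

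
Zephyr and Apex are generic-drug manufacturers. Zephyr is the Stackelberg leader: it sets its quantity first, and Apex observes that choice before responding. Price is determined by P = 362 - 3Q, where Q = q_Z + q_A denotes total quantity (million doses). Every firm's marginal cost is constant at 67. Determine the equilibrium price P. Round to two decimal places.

140.75

The follower Apex best-responds to any q_Z: π_A = (362 - 3Q)q_A - 67q_A.
Follower FOC: 295 - 3q_Z - 6q_A = 0, so q_A(q_Z) = (295 - 3q_Z)/6.
The leader anticipates this reaction. Substituting into P = 362 - 3Q gives P = 429/2 - (3/2)q_Z, so π_Z = (429/2 - (3/2)q_Z)q_Z - 67q_Z.
The leader's first-order condition 295/2 - 3q_Z = 0 yields q_Z = 295/6.
Then q_A = (295 - 3·(295/6))/6 = 295/12.
Total output Q = 295/4, so price P = 362 - 3·(295/4) = 563/4.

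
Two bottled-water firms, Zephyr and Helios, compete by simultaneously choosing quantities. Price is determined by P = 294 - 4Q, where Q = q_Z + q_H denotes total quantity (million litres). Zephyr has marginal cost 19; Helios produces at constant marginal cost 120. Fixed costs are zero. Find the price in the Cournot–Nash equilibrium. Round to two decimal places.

144.33

Zephyr's profit: π_Z = (294 - 4Q)q_Z - (19q_Z). Setting ∂π_Z/∂q_Z = 0: 275 - 8q_Z - 4(q_H) = 0.
Helios's first-order condition: 174 - 8q_H - 4(q_Z) = 0.
Rearranging gives the reaction functions q_Z = (275 - 4q_H)/8 and q_H = (174 - 4q_Z)/8.
Solving the pair: q_Z = 94/3, q_H = 73/12.
Total output Q = 449/12, so price P = 294 - 4·(449/12) = 433/3.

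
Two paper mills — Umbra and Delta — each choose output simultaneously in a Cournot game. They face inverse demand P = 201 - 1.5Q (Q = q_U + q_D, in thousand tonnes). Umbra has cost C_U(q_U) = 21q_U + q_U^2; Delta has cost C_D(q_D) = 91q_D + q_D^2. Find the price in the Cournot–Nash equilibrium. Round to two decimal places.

Umbra's profit: π_U = (201 - 1.5Q)q_U - (21q_U + q_U²). Setting ∂π_U/∂q_U = 0: 180 - 5q_U - (3/2)(q_D) = 0.
Delta's profit: π_D = (201 - 1.5Q)q_D - (91q_D + q_D²). Setting ∂π_D/∂q_D = 0: 110 - 5q_D - (3/2)(q_U) = 0.
Best responses: q_U = (180 - (3/2)q_D)/5, q_D = (110 - (3/2)q_U)/5.
Substituting one into the other gives q_U = 420/13 and q_D = 160/13.
Total output Q = 580/13, so price P = 201 - (3/2)·(580/13) = 1743/13.

134.08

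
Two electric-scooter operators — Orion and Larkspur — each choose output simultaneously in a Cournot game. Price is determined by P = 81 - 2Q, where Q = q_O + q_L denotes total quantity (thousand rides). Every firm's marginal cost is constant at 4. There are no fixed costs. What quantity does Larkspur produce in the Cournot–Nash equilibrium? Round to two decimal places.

12.83

A representative firm's profit is π_i = q_i(81 - 2Q) - 4q_i.
Setting ∂π_i/∂q_i = 0 with rivals' quantities fixed: 77 - 4q_i - 2q_j = 0.
By symmetry each firm produces the same amount; substituting q_j = q_i yields q_i = 77/6.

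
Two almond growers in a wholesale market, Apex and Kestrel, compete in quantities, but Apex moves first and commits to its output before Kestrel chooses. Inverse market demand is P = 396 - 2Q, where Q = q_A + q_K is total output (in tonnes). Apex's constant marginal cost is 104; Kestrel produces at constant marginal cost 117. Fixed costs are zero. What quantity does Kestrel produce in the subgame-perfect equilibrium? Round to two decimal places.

The follower Kestrel best-responds to any q_A: π_K = (396 - 2Q)q_K - 117q_K.
∂π_K/∂q_K = 279 - 2q_A - 4q_K = 0 gives the reaction function q_K = (279 - 2q_A)/4.
The leader anticipates this reaction. Substituting into P = 396 - 2Q gives P = 513/2 - q_A, so π_A = (513/2 - q_A)q_A - 104q_A.
Maximising: ∂π_A/∂q_A = 305/2 - 2q_A = 0, giving q_A = 305/4.
Then q_K = (279 - 2·(305/4))/4 = 253/8.

31.63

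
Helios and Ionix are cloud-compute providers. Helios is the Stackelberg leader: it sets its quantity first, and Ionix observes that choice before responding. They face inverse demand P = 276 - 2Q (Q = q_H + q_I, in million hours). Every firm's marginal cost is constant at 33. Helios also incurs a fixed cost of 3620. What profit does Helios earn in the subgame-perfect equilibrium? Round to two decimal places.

Solve by backward induction. Given q_H, the follower Ionix maximises π_I = (276 - 2q_H - 2q_I)q_I - 33q_I.
Follower FOC: 243 - 2q_H - 4q_I = 0, so q_I(q_H) = (243 - 2q_H)/4.
The leader anticipates this reaction. Substituting into P = 276 - 2Q gives P = 309/2 - q_H, so π_H = (309/2 - q_H)q_H - 33q_H.
The leader's first-order condition 243/2 - 2q_H = 0 yields q_H = 243/4.
Then q_I = (243 - 2·(243/4))/4 = 243/8.
Price P = 276 - 2·(729/8) = 375/4.
Helios's profit: (375/4 - 33)·(243/4) - 3620 = 1129/16.

70.56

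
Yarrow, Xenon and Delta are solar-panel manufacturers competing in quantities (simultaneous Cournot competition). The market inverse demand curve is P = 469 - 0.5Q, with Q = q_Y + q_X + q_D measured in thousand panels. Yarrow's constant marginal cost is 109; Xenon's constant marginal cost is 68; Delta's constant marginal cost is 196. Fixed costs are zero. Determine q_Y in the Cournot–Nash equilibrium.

Yarrow's profit: π_Y = (469 - 0.5Q)q_Y - (109q_Y). Setting ∂π_Y/∂q_Y = 0: 360 - q_Y - (1/2)(q_X + q_D) = 0.
Xenon's profit: π_X = (469 - 0.5Q)q_X - (68q_X). Setting ∂π_X/∂q_X = 0: 401 - q_X - (1/2)(q_Y + q_D) = 0.
Delta's first-order condition: 273 - q_D - (1/2)(q_Y + q_X) = 0.
Adding the 3 first-order conditions: 1034 − 2Q = 0, so Q = 517.
Back-substituting: q_Y = (360 − 517/2)/(1/2) = 203, q_X = (401 − 517/2)/(1/2) = 285, q_D = (273 − 517/2)/(1/2) = 29.

203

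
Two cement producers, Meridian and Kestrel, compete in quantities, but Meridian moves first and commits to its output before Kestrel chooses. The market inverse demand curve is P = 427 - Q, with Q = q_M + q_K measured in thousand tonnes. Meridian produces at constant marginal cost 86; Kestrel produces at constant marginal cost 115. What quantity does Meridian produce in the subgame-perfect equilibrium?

185

The follower Kestrel best-responds to any q_M: π_K = (427 - Q)q_K - 115q_K.
Setting the follower's marginal profit to zero, 312 - q_M - 2q_K = 0, i.e. q_K = (312 - q_M)/2.
Meridian substitutes q_K(q_M) into its own profit: π_M = q_M(427 - q_M - (312 - q_M)/2) - 86q_M = (271 - (1/2)q_M)q_M - 86q_M.
Maximising: ∂π_M/∂q_M = 185 - q_M = 0, giving q_M = 185.
Then q_K = (312 - 185)/2 = 127/2.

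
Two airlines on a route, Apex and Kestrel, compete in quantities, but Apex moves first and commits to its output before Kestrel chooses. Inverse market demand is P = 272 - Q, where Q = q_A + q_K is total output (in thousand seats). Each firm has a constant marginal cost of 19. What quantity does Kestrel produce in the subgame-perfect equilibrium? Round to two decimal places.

The follower Kestrel best-responds to any q_A: π_K = (272 - Q)q_K - 19q_K.
Setting the follower's marginal profit to zero, 253 - q_A - 2q_K = 0, i.e. q_K = (253 - q_A)/2.
The leader anticipates this reaction. Substituting into P = 272 - Q gives P = 291/2 - (1/2)q_A, so π_A = (291/2 - (1/2)q_A)q_A - 19q_A.
Leader FOC: 253/2 - q_A = 0, so q_A = 253/2.
Then q_K = (253 - 253/2)/2 = 253/4.

63.25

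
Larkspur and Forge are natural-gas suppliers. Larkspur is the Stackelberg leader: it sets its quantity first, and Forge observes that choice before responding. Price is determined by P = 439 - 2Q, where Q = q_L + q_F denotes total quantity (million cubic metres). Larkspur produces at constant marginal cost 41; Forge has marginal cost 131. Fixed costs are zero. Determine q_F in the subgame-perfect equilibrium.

Solve by backward induction. Given q_L, the follower Forge maximises π_F = (439 - 2q_L - 2q_F)q_F - 131q_F.
Follower FOC: 308 - 2q_L - 4q_F = 0, so q_F(q_L) = (308 - 2q_L)/4.
Larkspur substitutes q_F(q_L) into its own profit: π_L = q_L(439 - 2q_L - (308 - 2q_L)/2) - 41q_L = (285 - q_L)q_L - 41q_L.
The leader's first-order condition 244 - 2q_L = 0 yields q_L = 122.
Then q_F = (308 - 2·122)/4 = 16.

16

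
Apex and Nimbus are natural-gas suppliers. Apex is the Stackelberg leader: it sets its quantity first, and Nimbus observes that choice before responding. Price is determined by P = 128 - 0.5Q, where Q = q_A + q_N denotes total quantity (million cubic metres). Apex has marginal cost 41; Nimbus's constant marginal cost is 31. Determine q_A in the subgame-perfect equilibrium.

77

The follower Nimbus best-responds to any q_A: π_N = (128 - 0.5Q)q_N - 31q_N.
∂π_N/∂q_N = 97 - (1/2)q_A - q_N = 0 gives the reaction function q_N = (97 - (1/2)q_A).
Apex substitutes q_N(q_A) into its own profit: π_A = q_A(128 - (1/2)q_A - (97 - (1/2)q_A)/2) - 41q_A = (159/2 - (1/4)q_A)q_A - 41q_A.
The leader's first-order condition 77/2 - (1/2)q_A = 0 yields q_A = 77.
Then q_N = (97 - (1/2)·77) = 117/2.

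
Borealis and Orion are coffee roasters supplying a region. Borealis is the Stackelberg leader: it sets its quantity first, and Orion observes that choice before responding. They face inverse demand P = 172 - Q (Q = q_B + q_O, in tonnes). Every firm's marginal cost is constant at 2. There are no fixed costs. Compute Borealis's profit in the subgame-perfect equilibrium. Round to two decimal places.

The follower Orion best-responds to any q_B: π_O = (172 - Q)q_O - 2q_O.
∂π_O/∂q_O = 170 - q_B - 2q_O = 0 gives the reaction function q_O = (170 - q_B)/2.
Borealis substitutes q_O(q_B) into its own profit: π_B = q_B(172 - q_B - (170 - q_B)/2) - 2q_B = (87 - (1/2)q_B)q_B - 2q_B.
Leader FOC: 85 - q_B = 0, so q_B = 85.
Then q_O = (170 - 85)/2 = 85/2.
Price P = 172 - 255/2 = 89/2.
Borealis's profit: (89/2 - 2)·85 = 3612.5000.

3612.50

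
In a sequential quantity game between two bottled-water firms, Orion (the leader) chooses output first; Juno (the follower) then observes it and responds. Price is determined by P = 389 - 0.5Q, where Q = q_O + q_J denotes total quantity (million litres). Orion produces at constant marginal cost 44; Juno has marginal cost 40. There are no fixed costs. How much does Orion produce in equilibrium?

341

Solve by backward induction. Given q_O, the follower Juno maximises π_J = (389 - (1/2)q_O - (1/2)q_J)q_J - 40q_J.
Follower FOC: 349 - (1/2)q_O - q_J = 0, so q_J(q_O) = (349 - (1/2)q_O).
The leader anticipates this reaction. Substituting into P = 389 - 0.5Q gives P = 429/2 - (1/4)q_O, so π_O = (429/2 - (1/4)q_O)q_O - 44q_O.
The leader's first-order condition 341/2 - (1/2)q_O = 0 yields q_O = 341.
Then q_J = (349 - (1/2)·341) = 357/2.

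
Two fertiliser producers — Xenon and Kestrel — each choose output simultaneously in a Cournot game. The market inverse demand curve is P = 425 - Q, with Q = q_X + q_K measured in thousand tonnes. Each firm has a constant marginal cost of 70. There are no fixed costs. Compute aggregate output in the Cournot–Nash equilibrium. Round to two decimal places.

Each firm earns π_i = (425 - Q)q_i - 70q_i.
Setting ∂π_i/∂q_i = 0 with rivals' quantities fixed: 355 - 2q_i - q_j = 0.
With identical firms every q_j equals q_i, so q_j = q_i and 355 = 3q_i, giving q_i = 355/3.
Total output Q = 355/3 + 355/3 = 710/3.

236.67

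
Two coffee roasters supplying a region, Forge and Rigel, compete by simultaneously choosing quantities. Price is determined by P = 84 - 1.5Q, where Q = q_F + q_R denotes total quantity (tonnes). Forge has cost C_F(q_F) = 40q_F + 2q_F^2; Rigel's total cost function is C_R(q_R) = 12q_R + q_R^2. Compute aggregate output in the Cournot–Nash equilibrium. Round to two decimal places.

Forge's profit: π_F = (84 - 1.5Q)q_F - (40q_F + 2q_F²). Setting ∂π_F/∂q_F = 0: 44 - 7q_F - (3/2)(q_R) = 0.
Rigel's first-order condition: 72 - 5q_R - (3/2)(q_F) = 0.
Best responses: q_F = (44 - (3/2)q_R)/7, q_R = (72 - (3/2)q_F)/5.
Substituting one into the other gives q_F = 448/131 and q_R = 1752/131.
Total output Q = 448/131 + 1752/131 = 16.7939.

16.79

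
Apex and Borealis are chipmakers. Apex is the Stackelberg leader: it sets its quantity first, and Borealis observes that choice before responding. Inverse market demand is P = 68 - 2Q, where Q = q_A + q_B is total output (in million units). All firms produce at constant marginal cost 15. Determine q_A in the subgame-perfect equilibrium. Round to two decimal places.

13.25

The follower Borealis best-responds to any q_A: π_B = (68 - 2Q)q_B - 15q_B.
Setting the follower's marginal profit to zero, 53 - 2q_A - 4q_B = 0, i.e. q_B = (53 - 2q_A)/4.
Apex substitutes q_B(q_A) into its own profit: π_A = q_A(68 - 2q_A - (53 - 2q_A)/2) - 15q_A = (83/2 - q_A)q_A - 15q_A.
Leader FOC: 53/2 - 2q_A = 0, so q_A = 53/4.
Then q_B = (53 - 2·(53/4))/4 = 53/8.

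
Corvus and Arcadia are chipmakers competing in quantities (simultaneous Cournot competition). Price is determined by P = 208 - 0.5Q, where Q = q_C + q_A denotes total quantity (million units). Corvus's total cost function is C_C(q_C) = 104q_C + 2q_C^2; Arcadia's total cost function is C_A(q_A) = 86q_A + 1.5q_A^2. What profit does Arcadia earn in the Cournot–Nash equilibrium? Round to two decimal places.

Corvus's profit: π_C = (208 - 0.5Q)q_C - (104q_C + 2q_C²). Setting ∂π_C/∂q_C = 0: 104 - 5q_C - (1/2)(q_A) = 0.
Arcadia's first-order condition: 122 - 4q_A - (1/2)(q_C) = 0.
So q_C = (104 - (1/2)q_A)/5 and q_A = (122 - (1/2)q_C)/4.
Solving the pair: q_C = 1420/79, q_A = 28.2532.
Price P = 208 - (1/2)·46.2278 = 184.8861.
Arcadia's profit: 184.8861·28.2532 - 86·28.2532 - (3/2)·28.2532² = 1596.4826.

1596.48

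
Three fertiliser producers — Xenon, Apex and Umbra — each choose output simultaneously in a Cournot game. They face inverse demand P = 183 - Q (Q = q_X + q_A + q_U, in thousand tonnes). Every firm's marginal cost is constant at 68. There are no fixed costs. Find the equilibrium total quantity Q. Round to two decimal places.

86.25

A representative firm's profit is π_i = q_i(183 - Q) - 68q_i.
Setting ∂π_i/∂q_i = 0 with rivals' quantities fixed: 115 - 2q_i - Σ_{j≠i} q_j = 0.
With identical firms every q_j equals q_i, so Σ_{j≠i} q_j = 2q_i and 115 = 4q_i, giving q_i = 115/4.
Total output Q = 115/4 + 115/4 + 115/4 = 345/4.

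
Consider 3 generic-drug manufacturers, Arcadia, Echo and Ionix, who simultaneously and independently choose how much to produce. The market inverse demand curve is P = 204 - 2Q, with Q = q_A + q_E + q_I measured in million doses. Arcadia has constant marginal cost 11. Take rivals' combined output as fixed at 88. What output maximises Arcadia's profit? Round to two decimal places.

With rivals' combined output fixed at 88, Arcadia's profit is π_A = (204 - 2·88 - 2q_A)q_A - (11q_A) = (28 - 2q_A)q_A - (11q_A).
∂π_A/∂q_A = 17 - 4q_A = 0, so q_A = 17/4.

4.25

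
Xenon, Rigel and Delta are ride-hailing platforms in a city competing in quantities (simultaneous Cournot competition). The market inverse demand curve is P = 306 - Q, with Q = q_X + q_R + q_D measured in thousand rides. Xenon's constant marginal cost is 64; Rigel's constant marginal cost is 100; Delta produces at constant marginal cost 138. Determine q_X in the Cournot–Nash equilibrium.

Xenon's profit: π_X = (306 - Q)q_X - (64q_X). Setting ∂π_X/∂q_X = 0: 242 - 2q_X - (q_R + q_D) = 0.
Rigel's first-order condition: 206 - 2q_R - (q_X + q_D) = 0.
Delta's first-order condition: 168 - 2q_D - (q_X + q_R) = 0.
Summing all 3 equations gives 616 − 4Q = 0, hence Q = 154.
Back-substituting: q_X = (242 − 154) = 88, q_R = (206 − 154) = 52, q_D = (168 − 154) = 14.

88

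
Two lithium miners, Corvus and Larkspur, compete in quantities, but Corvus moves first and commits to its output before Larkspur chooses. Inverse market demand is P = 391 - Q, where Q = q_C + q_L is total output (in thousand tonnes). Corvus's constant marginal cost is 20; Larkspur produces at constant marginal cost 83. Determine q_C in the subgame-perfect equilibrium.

The follower Larkspur best-responds to any q_C: π_L = (391 - Q)q_L - 83q_L.
Follower FOC: 308 - q_C - 2q_L = 0, so q_L(q_C) = (308 - q_C)/2.
Corvus substitutes q_L(q_C) into its own profit: π_C = q_C(391 - q_C - (308 - q_C)/2) - 20q_C = (237 - (1/2)q_C)q_C - 20q_C.
Leader FOC: 217 - q_C = 0, so q_C = 217.
Then q_L = (308 - 217)/2 = 91/2.

217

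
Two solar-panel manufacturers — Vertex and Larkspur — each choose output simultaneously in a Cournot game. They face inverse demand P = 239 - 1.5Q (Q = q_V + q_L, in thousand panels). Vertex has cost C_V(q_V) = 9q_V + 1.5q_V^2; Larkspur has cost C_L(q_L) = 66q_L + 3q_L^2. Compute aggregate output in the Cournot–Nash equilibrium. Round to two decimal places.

Vertex's profit: π_V = (239 - 1.5Q)q_V - (9q_V + (3/2)q_V²). Setting ∂π_V/∂q_V = 0: 230 - 6q_V - (3/2)(q_L) = 0.
Larkspur's profit: π_L = (239 - 1.5Q)q_L - (66q_L + 3q_L²). Setting ∂π_L/∂q_L = 0: 173 - 9q_L - (3/2)(q_V) = 0.
Best responses: q_V = (230 - (3/2)q_L)/6, q_L = (173 - (3/2)q_V)/9.
Solving the pair: q_V = 34.9855, q_L = 308/23.
Total output Q = 34.9855 + 308/23 = 48.3768.

48.38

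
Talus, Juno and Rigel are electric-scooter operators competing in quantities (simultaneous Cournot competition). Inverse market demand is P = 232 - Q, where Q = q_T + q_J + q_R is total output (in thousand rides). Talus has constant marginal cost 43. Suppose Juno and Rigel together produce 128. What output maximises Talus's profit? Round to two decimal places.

30.50

With rivals' combined output fixed at 128, Talus's profit is π_T = (232 - 128 - q_T)q_T - (43q_T) = (104 - q_T)q_T - (43q_T).
∂π_T/∂q_T = 61 - 2q_T = 0, so q_T = 61/2.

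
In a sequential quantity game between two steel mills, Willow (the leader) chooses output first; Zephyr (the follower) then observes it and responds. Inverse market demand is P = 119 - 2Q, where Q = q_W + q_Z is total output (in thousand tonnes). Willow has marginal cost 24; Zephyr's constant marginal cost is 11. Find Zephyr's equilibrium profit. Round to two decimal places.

561.13

Solve by backward induction. Given q_W, the follower Zephyr maximises π_Z = (119 - 2q_W - 2q_Z)q_Z - 11q_Z.
Setting the follower's marginal profit to zero, 108 - 2q_W - 4q_Z = 0, i.e. q_Z = (108 - 2q_W)/4.
Willow substitutes q_Z(q_W) into its own profit: π_W = q_W(119 - 2q_W - (108 - 2q_W)/2) - 24q_W = (65 - q_W)q_W - 24q_W.
The leader's first-order condition 41 - 2q_W = 0 yields q_W = 41/2.
Then q_Z = (108 - 2·(41/2))/4 = 67/4.
Price P = 119 - 2·(149/4) = 89/2.
Zephyr's profit: (89/2 - 11)·(67/4) = 561.1250.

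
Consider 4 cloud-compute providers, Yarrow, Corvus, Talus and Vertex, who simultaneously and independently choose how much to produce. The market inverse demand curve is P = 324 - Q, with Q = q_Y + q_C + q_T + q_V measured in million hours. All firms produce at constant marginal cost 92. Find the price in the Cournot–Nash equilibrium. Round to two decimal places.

138.40

Each firm earns π_i = (324 - Q)q_i - 92q_i.
Setting ∂π_i/∂q_i = 0 with rivals' quantities fixed: 232 - 2q_i - Σ_{j≠i} q_j = 0.
By symmetry each firm produces the same amount; substituting Σ_{j≠i} q_j = 3q_i yields q_i = 232/5.
Total output Q = 928/5, so price P = 324 - 928/5 = 692/5.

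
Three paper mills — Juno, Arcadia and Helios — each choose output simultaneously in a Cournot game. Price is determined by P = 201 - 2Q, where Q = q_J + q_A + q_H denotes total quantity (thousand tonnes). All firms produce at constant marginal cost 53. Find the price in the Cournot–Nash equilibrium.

Each firm earns π_i = (201 - 2Q)q_i - 53q_i.
Setting ∂π_i/∂q_i = 0 with rivals' quantities fixed: 148 - 4q_i - 2·Σ_{j≠i} q_j = 0.
With identical firms every q_j equals q_i, so Σ_{j≠i} q_j = 2q_i and 148 = 8q_i, giving q_i = 37/2.
Total output Q = 111/2, so price P = 201 - 2·(111/2) = 90.

90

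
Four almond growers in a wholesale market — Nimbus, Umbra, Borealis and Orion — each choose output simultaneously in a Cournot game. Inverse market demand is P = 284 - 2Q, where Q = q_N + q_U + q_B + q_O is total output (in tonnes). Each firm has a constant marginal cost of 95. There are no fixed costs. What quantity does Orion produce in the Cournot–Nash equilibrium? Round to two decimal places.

18.90

Each firm earns π_i = (284 - 2Q)q_i - 95q_i.
Setting ∂π_i/∂q_i = 0 with rivals' quantities fixed: 189 - 4q_i - 2·Σ_{j≠i} q_j = 0.
With identical firms every q_j equals q_i, so Σ_{j≠i} q_j = 3q_i and 189 = 10q_i, giving q_i = 189/10.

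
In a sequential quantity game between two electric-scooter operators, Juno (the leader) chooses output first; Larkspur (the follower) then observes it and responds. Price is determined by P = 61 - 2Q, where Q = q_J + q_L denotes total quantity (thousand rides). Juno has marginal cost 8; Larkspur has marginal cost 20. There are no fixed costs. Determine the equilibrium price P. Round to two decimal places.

24.25

Solve by backward induction. Given q_J, the follower Larkspur maximises π_L = (61 - 2q_J - 2q_L)q_L - 20q_L.
Setting the follower's marginal profit to zero, 41 - 2q_J - 4q_L = 0, i.e. q_L = (41 - 2q_J)/4.
The leader anticipates this reaction. Substituting into P = 61 - 2Q gives P = 81/2 - q_J, so π_J = (81/2 - q_J)q_J - 8q_J.
Maximising: ∂π_J/∂q_J = 65/2 - 2q_J = 0, giving q_J = 65/4.
Then q_L = (41 - 2·(65/4))/4 = 17/8.
Total output Q = 147/8, so price P = 61 - 2·(147/8) = 97/4.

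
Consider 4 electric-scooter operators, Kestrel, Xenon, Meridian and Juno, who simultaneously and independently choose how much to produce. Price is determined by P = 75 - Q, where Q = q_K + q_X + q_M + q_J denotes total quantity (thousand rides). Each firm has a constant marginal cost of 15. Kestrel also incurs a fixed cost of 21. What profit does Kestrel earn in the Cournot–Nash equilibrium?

123

Each firm earns π_i = (75 - Q)q_i - 15q_i.
First-order condition (treating rivals' output as given): 60 - 2q_i - Σ_{j≠i} q_j = 0.
With identical firms every q_j equals q_i, so Σ_{j≠i} q_j = 3q_i and 60 = 5q_i, giving q_i = 12.
Price P = 75 - 48 = 27.
Kestrel's profit: (27 - 15)·12 - 21 = 123.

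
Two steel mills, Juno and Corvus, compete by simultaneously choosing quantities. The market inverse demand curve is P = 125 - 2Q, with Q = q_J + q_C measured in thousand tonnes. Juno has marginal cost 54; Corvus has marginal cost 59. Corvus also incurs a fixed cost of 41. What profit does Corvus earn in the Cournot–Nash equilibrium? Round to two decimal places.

Juno's profit: π_J = (125 - 2Q)q_J - (54q_J). Setting ∂π_J/∂q_J = 0: 71 - 4q_J - 2(q_C) = 0.
Corvus's profit: π_C = (125 - 2Q)q_C - (59q_C). Setting ∂π_C/∂q_C = 0: 66 - 4q_C - 2(q_J) = 0.
So q_J = (71 - 2q_C)/4 and q_C = (66 - 2q_J)/4.
Substituting one into the other gives q_J = 38/3 and q_C = 61/6.
Price P = 125 - 2·(137/6) = 238/3.
Corvus's profit: (238/3 - 59)·(61/6) - 41 = 165.7222.

165.72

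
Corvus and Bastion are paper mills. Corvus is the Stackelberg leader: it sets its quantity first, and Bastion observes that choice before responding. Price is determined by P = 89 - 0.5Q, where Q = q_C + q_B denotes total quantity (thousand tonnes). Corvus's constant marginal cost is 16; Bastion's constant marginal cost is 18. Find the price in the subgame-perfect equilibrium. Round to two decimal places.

34.75

Solve by backward induction. Given q_C, the follower Bastion maximises π_B = (89 - (1/2)q_C - (1/2)q_B)q_B - 18q_B.
∂π_B/∂q_B = 71 - (1/2)q_C - q_B = 0 gives the reaction function q_B = (71 - (1/2)q_C).
Corvus substitutes q_B(q_C) into its own profit: π_C = q_C(89 - (1/2)q_C - (71 - (1/2)q_C)/2) - 16q_C = (107/2 - (1/4)q_C)q_C - 16q_C.
The leader's first-order condition 75/2 - (1/2)q_C = 0 yields q_C = 75.
Then q_B = (71 - (1/2)·75) = 67/2.
Total output Q = 217/2, so price P = 89 - (1/2)·(217/2) = 139/4.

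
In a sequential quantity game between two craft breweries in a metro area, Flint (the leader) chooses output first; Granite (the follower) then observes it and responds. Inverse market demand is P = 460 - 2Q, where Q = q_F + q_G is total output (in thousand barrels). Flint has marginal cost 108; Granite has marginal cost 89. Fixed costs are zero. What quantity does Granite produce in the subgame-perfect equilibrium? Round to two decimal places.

51.13

Solve by backward induction. Given q_F, the follower Granite maximises π_G = (460 - 2q_F - 2q_G)q_G - 89q_G.
∂π_G/∂q_G = 371 - 2q_F - 4q_G = 0 gives the reaction function q_G = (371 - 2q_F)/4.
Flint substitutes q_G(q_F) into its own profit: π_F = q_F(460 - 2q_F - (371 - 2q_F)/2) - 108q_F = (549/2 - q_F)q_F - 108q_F.
Leader FOC: 333/2 - 2q_F = 0, so q_F = 333/4.
Then q_G = (371 - 2·(333/4))/4 = 409/8.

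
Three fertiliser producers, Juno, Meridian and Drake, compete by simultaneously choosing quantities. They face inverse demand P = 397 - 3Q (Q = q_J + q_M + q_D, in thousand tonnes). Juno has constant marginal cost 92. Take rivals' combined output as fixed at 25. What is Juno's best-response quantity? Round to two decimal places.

With rivals' combined output fixed at 25, Juno's profit is π_J = (397 - 3·25 - 3q_J)q_J - (92q_J) = (322 - 3q_J)q_J - (92q_J).
∂π_J/∂q_J = 230 - 6q_J = 0, so q_J = 115/3.

38.33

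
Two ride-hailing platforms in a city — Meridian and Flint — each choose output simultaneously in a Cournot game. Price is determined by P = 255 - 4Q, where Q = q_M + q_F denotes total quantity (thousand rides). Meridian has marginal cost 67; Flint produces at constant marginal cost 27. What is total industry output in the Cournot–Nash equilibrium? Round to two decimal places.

Meridian's profit: π_M = (255 - 4Q)q_M - (67q_M). Setting ∂π_M/∂q_M = 0: 188 - 8q_M - 4(q_F) = 0.
Flint's profit: π_F = (255 - 4Q)q_F - (27q_F). Setting ∂π_F/∂q_F = 0: 228 - 8q_F - 4(q_M) = 0.
Rearranging gives the reaction functions q_M = (188 - 4q_F)/8 and q_F = (228 - 4q_M)/8.
Solving the pair: q_M = 37/3, q_F = 67/3.
Total output Q = 37/3 + 67/3 = 104/3.

34.67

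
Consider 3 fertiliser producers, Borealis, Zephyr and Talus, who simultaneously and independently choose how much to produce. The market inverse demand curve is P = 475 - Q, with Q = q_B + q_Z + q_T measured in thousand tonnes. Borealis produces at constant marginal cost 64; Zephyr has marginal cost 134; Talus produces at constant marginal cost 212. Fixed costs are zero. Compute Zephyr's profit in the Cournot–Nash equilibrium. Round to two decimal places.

Borealis's profit: π_B = (475 - Q)q_B - (64q_B). Setting ∂π_B/∂q_B = 0: 411 - 2q_B - (q_Z + q_T) = 0.
Zephyr's profit: π_Z = (475 - Q)q_Z - (134q_Z). Setting ∂π_Z/∂q_Z = 0: 341 - 2q_Z - (q_B + q_T) = 0.
Talus's first-order condition: 263 - 2q_T - (q_B + q_Z) = 0.
Summing all 3 equations gives 1015 − 4Q = 0, hence Q = 1015/4.
Back-substituting: q_B = (411 − 1015/4) = 629/4, q_Z = (341 − 1015/4) = 349/4, q_T = (263 − 1015/4) = 37/4.
Price P = 475 - 1015/4 = 885/4.
Zephyr's profit: (885/4 - 134)·(349/4) = 7612.5625.

7612.56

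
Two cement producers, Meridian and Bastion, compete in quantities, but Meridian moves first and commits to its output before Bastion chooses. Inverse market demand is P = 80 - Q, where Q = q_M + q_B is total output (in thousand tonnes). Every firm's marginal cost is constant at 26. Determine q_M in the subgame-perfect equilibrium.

Solve by backward induction. Given q_M, the follower Bastion maximises π_B = (80 - q_M - q_B)q_B - 26q_B.
∂π_B/∂q_B = 54 - q_M - 2q_B = 0 gives the reaction function q_B = (54 - q_M)/2.
Meridian substitutes q_B(q_M) into its own profit: π_M = q_M(80 - q_M - (54 - q_M)/2) - 26q_M = (53 - (1/2)q_M)q_M - 26q_M.
The leader's first-order condition 27 - q_M = 0 yields q_M = 27.
Then q_B = (54 - 27)/2 = 27/2.

27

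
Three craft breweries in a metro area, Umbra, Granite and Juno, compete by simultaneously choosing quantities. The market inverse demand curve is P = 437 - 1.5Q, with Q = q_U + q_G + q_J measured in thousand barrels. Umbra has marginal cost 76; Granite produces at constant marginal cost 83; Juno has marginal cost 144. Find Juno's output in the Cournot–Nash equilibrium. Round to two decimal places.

Umbra's profit: π_U = (437 - 1.5Q)q_U - (76q_U). Setting ∂π_U/∂q_U = 0: 361 - 3q_U - (3/2)(q_G + q_J) = 0.
Granite's profit: π_G = (437 - 1.5Q)q_G - (83q_G). Setting ∂π_G/∂q_G = 0: 354 - 3q_G - (3/2)(q_U + q_J) = 0.
Juno's first-order condition: 293 - 3q_J - (3/2)(q_U + q_G) = 0.
Adding the 3 conditions: 1008 − 3Q − 3Q = 0, i.e. Q = 168.
Back-substituting: q_U = (361 − 252)/(3/2) = 218/3, q_G = (354 − 252)/(3/2) = 68, q_J = (293 − 252)/(3/2) = 82/3.

27.33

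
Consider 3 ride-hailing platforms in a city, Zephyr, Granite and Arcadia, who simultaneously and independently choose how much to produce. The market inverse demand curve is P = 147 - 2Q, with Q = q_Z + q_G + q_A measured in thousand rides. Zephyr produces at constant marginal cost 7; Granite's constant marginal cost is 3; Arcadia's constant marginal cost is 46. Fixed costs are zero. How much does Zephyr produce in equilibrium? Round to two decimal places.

21.88

Zephyr's profit: π_Z = (147 - 2Q)q_Z - (7q_Z). Setting ∂π_Z/∂q_Z = 0: 140 - 4q_Z - 2(q_G + q_A) = 0.
Granite's first-order condition: 144 - 4q_G - 2(q_Z + q_A) = 0.
Arcadia's profit: π_A = (147 - 2Q)q_A - (46q_A). Setting ∂π_A/∂q_A = 0: 101 - 4q_A - 2(q_Z + q_G) = 0.
Adding the 3 first-order conditions: 385 − 8Q = 0, so Q = 385/8.
Back-substituting: q_Z = (140 − 385/4)/2 = 175/8, q_G = (144 − 385/4)/2 = 191/8, q_A = (101 − 385/4)/2 = 19/8.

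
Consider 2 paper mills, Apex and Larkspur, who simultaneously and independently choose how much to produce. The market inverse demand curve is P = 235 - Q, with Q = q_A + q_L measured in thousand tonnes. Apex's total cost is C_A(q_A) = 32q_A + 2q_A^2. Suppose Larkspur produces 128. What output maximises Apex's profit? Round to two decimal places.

With the rival's output fixed at 128, Apex's profit is π_A = (235 - 128 - q_A)q_A - (32q_A + 2q_A²) = (107 - q_A)q_A - (32q_A + 2q_A²).
∂π_A/∂q_A = 75 - 6q_A = 0, so q_A = 25/2.

12.50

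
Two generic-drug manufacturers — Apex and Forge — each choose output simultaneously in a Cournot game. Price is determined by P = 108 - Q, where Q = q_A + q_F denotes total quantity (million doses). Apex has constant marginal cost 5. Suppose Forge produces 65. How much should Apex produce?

With the rival's output fixed at 65, Apex's profit is π_A = (108 - 65 - q_A)q_A - (5q_A) = (43 - q_A)q_A - (5q_A).
∂π_A/∂q_A = 38 - 2q_A = 0, so q_A = 19.

19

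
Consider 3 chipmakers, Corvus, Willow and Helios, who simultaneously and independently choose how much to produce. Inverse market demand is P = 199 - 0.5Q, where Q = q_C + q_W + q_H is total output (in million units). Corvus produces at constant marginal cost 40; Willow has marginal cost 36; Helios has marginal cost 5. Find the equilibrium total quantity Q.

Corvus's profit: π_C = (199 - 0.5Q)q_C - (40q_C). Setting ∂π_C/∂q_C = 0: 159 - q_C - (1/2)(q_W + q_H) = 0.
Willow's first-order condition: 163 - q_W - (1/2)(q_C + q_H) = 0.
Helios's first-order condition: 194 - q_H - (1/2)(q_C + q_W) = 0.
Summing all 3 equations gives 516 − 2Q = 0, hence Q = 258.
Back-substituting: q_C = (159 − 129)/(1/2) = 60, q_W = (163 − 129)/(1/2) = 68, q_H = (194 − 129)/(1/2) = 130.
Total output Q = 60 + 68 + 130 = 258.

258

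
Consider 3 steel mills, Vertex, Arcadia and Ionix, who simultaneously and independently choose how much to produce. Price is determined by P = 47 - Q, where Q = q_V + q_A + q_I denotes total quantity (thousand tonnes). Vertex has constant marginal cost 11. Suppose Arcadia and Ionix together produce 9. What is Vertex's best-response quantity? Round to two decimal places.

13.50

With rivals' combined output fixed at 9, Vertex's profit is π_V = (47 - 9 - q_V)q_V - (11q_V) = (38 - q_V)q_V - (11q_V).
∂π_V/∂q_V = 27 - 2q_V = 0, so q_V = 27/2.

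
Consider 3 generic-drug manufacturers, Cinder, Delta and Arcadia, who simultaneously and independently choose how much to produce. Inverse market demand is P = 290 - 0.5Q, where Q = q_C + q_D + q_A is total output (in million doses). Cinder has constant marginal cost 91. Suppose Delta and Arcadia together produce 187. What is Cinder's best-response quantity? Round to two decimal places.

105.50

With rivals' combined output fixed at 187, Cinder's profit is π_C = (290 - (1/2)·187 - (1/2)q_C)q_C - (91q_C) = (393/2 - (1/2)q_C)q_C - (91q_C).
∂π_C/∂q_C = 211/2 - q_C = 0, so q_C = 211/2.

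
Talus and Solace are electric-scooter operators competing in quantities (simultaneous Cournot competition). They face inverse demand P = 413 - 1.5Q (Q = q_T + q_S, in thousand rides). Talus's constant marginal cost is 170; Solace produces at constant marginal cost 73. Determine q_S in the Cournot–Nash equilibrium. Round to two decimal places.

97.11

Talus's profit: π_T = (413 - 1.5Q)q_T - (170q_T). Setting ∂π_T/∂q_T = 0: 243 - 3q_T - (3/2)(q_S) = 0.
Solace's first-order condition: 340 - 3q_S - (3/2)(q_T) = 0.
Rearranging gives the reaction functions q_T = (243 - (3/2)q_S)/3 and q_S = (340 - (3/2)q_T)/3.
Substituting one into the other gives q_T = 292/9 and q_S = 874/9.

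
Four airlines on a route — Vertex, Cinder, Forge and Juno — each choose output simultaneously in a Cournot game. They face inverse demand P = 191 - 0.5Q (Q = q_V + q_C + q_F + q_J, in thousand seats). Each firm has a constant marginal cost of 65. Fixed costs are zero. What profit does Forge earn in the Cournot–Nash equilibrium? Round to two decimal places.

Each firm earns π_i = (191 - 0.5Q)q_i - 65q_i.
First-order condition (treating rivals' output as given): 126 - q_i - (1/2)·Σ_{j≠i} q_j = 0.
By symmetry each firm produces the same amount; substituting Σ_{j≠i} q_j = 3q_i yields q_i = 126/(5/2) = 252/5.
Price P = 191 - (1/2)·(1008/5) = 451/5.
Forge's profit: (451/5 - 65)·(252/5) = 1270.0800.

1270.08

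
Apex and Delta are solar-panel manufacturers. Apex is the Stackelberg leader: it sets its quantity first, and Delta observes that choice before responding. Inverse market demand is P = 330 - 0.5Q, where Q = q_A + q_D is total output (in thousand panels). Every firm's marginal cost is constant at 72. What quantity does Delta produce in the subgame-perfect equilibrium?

The follower Delta best-responds to any q_A: π_D = (330 - 0.5Q)q_D - 72q_D.
Follower FOC: 258 - (1/2)q_A - q_D = 0, so q_D(q_A) = (258 - (1/2)q_A).
Apex substitutes q_D(q_A) into its own profit: π_A = q_A(330 - (1/2)q_A - (258 - (1/2)q_A)/2) - 72q_A = (201 - (1/4)q_A)q_A - 72q_A.
Leader FOC: 129 - (1/2)q_A = 0, so q_A = 258.
Then q_D = (258 - (1/2)·258) = 129.

129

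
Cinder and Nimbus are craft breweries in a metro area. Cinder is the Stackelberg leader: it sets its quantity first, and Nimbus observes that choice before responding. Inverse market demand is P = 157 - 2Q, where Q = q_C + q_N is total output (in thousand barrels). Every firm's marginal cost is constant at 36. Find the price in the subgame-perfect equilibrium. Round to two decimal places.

Solve by backward induction. Given q_C, the follower Nimbus maximises π_N = (157 - 2q_C - 2q_N)q_N - 36q_N.
Setting the follower's marginal profit to zero, 121 - 2q_C - 4q_N = 0, i.e. q_N = (121 - 2q_C)/4.
The leader anticipates this reaction. Substituting into P = 157 - 2Q gives P = 193/2 - q_C, so π_C = (193/2 - q_C)q_C - 36q_C.
Maximising: ∂π_C/∂q_C = 121/2 - 2q_C = 0, giving q_C = 121/4.
Then q_N = (121 - 2·(121/4))/4 = 121/8.
Total output Q = 363/8, so price P = 157 - 2·(363/8) = 265/4.

66.25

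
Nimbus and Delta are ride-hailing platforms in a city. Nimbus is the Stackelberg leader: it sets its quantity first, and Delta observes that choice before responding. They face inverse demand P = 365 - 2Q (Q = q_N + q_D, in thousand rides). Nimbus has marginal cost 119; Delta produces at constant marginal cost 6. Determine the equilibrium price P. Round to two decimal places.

The follower Delta best-responds to any q_N: π_D = (365 - 2Q)q_D - 6q_D.
Follower FOC: 359 - 2q_N - 4q_D = 0, so q_D(q_N) = (359 - 2q_N)/4.
The leader anticipates this reaction. Substituting into P = 365 - 2Q gives P = 371/2 - q_N, so π_N = (371/2 - q_N)q_N - 119q_N.
Leader FOC: 133/2 - 2q_N = 0, so q_N = 133/4.
Then q_D = (359 - 2·(133/4))/4 = 585/8.
Total output Q = 851/8, so price P = 365 - 2·(851/8) = 609/4.

152.25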